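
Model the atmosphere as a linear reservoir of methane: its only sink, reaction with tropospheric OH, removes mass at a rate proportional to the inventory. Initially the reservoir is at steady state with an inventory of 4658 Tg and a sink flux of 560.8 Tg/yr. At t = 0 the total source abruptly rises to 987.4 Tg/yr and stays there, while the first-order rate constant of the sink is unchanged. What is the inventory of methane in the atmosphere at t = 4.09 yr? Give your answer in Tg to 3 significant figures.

Residence time τ = M₀/F₀ = 8.306 yr. The eventual steady state is M_∞ = M₀·(F₁/F₀) = 4658 × 987.4/560.8 = 8201.3 Tg.
The anomaly ΔM(t) = M(t) − M_∞ decays as ΔM₀·e^(−t/τ) with ΔM₀ = 4658 − 8201.3 = −3543 Tg.
At t = 4.09 yr, e^(−t/τ) = e^(−0.4924) = 0.6111, so ΔM = −2166 Tg and M = 8201.3 − 2166 = 6035.8 Tg.

6040 Tg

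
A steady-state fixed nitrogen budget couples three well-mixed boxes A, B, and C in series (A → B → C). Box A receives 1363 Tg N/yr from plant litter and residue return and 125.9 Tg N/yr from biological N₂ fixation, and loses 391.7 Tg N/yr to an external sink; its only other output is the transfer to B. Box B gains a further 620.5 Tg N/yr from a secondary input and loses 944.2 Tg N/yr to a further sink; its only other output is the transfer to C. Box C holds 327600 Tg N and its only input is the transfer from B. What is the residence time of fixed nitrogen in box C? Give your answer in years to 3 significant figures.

424 yr

Box A: F(A→B) = (1363 + 125.9) − 391.7 = 1097.2 Tg N/yr.
Box B: F(B→C) = (1097.2 + 620.5) − 944.2 = 773.50 Tg N/yr.
Box C throughput = its input = 773.50 Tg N/yr; τ = 327600 / 773.50 = 423.5 yr.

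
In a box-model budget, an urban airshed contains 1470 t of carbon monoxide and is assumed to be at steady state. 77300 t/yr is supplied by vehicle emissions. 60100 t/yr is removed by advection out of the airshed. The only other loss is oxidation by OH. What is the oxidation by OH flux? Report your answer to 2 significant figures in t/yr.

At steady state ΣF_in = ΣF_out.
ΣF_in = 77300 t/yr.
Oxidation by OH flux = ΣF_in − (60100) = 77300 − 60100 = 17200 t/yr.

17000 t/yr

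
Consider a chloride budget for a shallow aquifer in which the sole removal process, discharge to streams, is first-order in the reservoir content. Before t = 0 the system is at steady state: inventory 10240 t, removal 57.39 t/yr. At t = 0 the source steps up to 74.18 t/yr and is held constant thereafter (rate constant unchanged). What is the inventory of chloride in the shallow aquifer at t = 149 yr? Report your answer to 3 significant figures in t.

11900 t

The sink rate constant is k = F₀/M₀ = 57.39/10240 = 0.005604 yr⁻¹.
Solving dM/dt = F₁ − kM with M(0) = M₀ gives M(t) = F₁/k + (M₀ − F₁/k)·e^(−kt).
F₁/k = 74.18/0.005604 = 13236 t; kt = 0.005604 × 149 = 0.8351, e^(−kt) = 0.4338.
M(149) = 13236 + (10240 − 13236) × 0.4338 = 13236 − 1300 = 11936 t.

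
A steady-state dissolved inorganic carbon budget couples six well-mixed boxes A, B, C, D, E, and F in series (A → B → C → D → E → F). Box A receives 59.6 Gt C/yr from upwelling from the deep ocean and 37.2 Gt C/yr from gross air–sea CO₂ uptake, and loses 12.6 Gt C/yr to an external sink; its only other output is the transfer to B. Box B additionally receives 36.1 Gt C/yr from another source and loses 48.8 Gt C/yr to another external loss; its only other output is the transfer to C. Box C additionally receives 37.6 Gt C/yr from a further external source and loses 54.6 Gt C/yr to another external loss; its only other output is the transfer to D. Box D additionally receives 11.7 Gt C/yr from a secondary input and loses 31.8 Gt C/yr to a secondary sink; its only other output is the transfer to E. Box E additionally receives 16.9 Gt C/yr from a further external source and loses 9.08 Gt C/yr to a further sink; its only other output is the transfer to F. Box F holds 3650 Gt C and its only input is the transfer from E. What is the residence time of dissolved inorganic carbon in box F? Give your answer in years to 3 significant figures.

86.5 yr

Box A: F(A→B) = (59.6 + 37.2) − 12.6 = 84.200 Gt C/yr.
Box B: F(B→C) = (84.200 + 36.1) − 48.8 = 71.500 Gt C/yr.
Box C: F(C→D) = (71.500 + 37.6) − 54.6 = 54.500 Gt C/yr.
Box D: F(D→E) = (54.500 + 11.7) − 31.8 = 34.400 Gt C/yr.
Box E: F(E→F) = (34.400 + 16.9) − 9.08 = 42.220 Gt C/yr.
Box F throughput = its input = 42.220 Gt C/yr; τ = 3650 / 42.220 = 86.45 yr.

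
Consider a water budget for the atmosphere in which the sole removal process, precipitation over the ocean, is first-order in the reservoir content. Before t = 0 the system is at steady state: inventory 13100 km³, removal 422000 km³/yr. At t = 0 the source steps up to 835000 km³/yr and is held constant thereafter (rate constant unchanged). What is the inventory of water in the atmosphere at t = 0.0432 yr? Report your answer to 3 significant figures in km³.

22700 km³

The sink rate constant is k = F₀/M₀ = 422000/13100 = 32.21 yr⁻¹.
Solving dM/dt = F₁ − kM with M(0) = M₀ gives M(t) = F₁/k + (M₀ − F₁/k)·e^(−kt).
F₁/k = 835000/32.21 = 25921 km³; kt = 32.21 × 0.0432 = 1.392, e^(−kt) = 0.2487.
M(0.0432) = 25921 + (13100 − 25921) × 0.2487 = 25921 − 3188 = 22733 km³.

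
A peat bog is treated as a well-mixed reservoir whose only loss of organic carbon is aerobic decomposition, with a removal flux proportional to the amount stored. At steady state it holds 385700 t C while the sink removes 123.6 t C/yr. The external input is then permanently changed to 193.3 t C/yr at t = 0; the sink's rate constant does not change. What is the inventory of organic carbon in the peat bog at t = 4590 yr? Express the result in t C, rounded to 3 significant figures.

τ = M₀/F₀ = 385700/123.6 = 3121 yr; rate constant k = 1/τ.
New steady state M_∞ = F₁/k = F₁·τ = 193.3 × 3121 = 603200 t C.
M(t) = M_∞ + (M₀ − M_∞)·e^(−t/τ); t/τ = 4590/3121 = 1.471, so e^(−t/τ) = 0.2297.
M(t) = 603200 − 217500 × 0.2297 = 553240 t C.

553000 t C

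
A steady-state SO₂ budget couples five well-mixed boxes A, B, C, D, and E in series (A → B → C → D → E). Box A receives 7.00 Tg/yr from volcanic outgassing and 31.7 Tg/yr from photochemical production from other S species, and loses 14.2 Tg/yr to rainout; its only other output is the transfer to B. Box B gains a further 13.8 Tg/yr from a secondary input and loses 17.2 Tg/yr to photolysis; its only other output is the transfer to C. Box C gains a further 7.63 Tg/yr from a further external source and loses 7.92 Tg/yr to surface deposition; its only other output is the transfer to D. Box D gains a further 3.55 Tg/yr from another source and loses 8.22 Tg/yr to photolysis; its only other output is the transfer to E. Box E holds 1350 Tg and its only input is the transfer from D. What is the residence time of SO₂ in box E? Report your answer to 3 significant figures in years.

83.6 yr

Box A: F(A→B) = (7.00 + 31.7) − 14.2 = 24.500 Tg/yr.
Box B: F(B→C) = (24.500 + 13.8) − 17.2 = 21.100 Tg/yr.
Box C: F(C→D) = (21.100 + 7.63) − 7.92 = 20.810 Tg/yr.
Box D: F(D→E) = (20.810 + 3.55) − 8.22 = 16.140 Tg/yr.
Box E throughput = its input = 16.140 Tg/yr; τ = 1350 / 16.140 = 83.64 yr.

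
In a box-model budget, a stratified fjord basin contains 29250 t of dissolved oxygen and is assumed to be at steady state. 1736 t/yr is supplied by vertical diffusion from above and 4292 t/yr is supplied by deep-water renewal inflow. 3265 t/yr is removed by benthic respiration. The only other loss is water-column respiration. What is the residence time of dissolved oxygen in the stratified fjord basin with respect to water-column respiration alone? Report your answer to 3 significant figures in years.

At steady state ΣF_in = ΣF_out.
ΣF_in = 1736 + 4292 = 6028.0 t/yr.
Water-column respiration flux = ΣF_in − (3265) = 6028.0 − 3265 = 2763 t/yr.
τ = M / F = 29250 / 2763 = 10.59 yr.

10.6 yr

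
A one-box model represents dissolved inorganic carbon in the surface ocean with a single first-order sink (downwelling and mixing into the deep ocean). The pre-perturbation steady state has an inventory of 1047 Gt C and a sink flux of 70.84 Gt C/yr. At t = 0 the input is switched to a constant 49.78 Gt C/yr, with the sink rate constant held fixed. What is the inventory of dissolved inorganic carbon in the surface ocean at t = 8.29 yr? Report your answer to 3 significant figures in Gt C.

913 Gt C

The sink rate constant is k = F₀/M₀ = 70.84/1047 = 0.06766 yr⁻¹.
Solving dM/dt = F₁ − kM with M(0) = M₀ gives M(t) = F₁/k + (M₀ − F₁/k)·e^(−kt).
F₁/k = 49.78/0.06766 = 735.74 Gt C; kt = 0.06766 × 8.29 = 0.5609, e^(−kt) = 0.5707.
M(8.29) = 735.74 + (1047 − 735.74) × 0.5707 = 735.74 + 177.6 = 913.37 Gt C.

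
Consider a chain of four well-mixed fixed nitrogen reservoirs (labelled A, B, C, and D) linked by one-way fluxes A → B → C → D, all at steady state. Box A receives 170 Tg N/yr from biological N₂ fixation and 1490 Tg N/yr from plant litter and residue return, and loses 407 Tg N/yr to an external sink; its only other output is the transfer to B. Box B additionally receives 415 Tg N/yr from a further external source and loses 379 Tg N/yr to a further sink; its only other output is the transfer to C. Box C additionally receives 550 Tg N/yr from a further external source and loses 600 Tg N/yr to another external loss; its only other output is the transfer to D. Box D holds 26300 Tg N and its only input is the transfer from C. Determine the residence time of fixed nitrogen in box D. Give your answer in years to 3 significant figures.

21.2 yr

Box A: F(A→B) = (170 + 1490) − 407 = 1253.0 Tg N/yr.
Box B: F(B→C) = (1253.0 + 415) − 379 = 1289.0 Tg N/yr.
Box C: F(C→D) = (1289.0 + 550) − 600 = 1239.0 Tg N/yr.
Box D throughput = its input = 1239.0 Tg N/yr; τ = 26300 / 1239.0 = 21.23 yr.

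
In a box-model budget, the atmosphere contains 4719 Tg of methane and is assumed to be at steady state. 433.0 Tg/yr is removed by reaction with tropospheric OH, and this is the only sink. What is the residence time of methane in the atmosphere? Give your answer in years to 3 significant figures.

τ = M / F = 4719 / 433.0 = 10.90 yr.

10.9 yr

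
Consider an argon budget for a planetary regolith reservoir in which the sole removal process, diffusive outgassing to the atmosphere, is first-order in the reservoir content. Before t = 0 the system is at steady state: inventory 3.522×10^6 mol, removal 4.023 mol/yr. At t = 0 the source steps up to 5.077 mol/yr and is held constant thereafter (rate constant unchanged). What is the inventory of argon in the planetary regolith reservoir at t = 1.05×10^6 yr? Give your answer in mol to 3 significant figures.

Residence time τ = M₀/F₀ = 875500 yr. The eventual steady state is M_∞ = M₀·(F₁/F₀) = 3.522×10^6 × 5.077/4.023 = 4.4447×10^6 mol.
The anomaly ΔM(t) = M(t) − M_∞ decays as ΔM₀·e^(−t/τ) with ΔM₀ = 3.522×10^6 − 4.4447×10^6 = −922700 mol.
At t = 1.05×10^6 yr, e^(−t/τ) = e^(−1.199) = 0.3014, so ΔM = −278100 mol and M = 4.4447×10^6 − 278100 = 4.1666×10^6 mol.

4.17×10^6 mol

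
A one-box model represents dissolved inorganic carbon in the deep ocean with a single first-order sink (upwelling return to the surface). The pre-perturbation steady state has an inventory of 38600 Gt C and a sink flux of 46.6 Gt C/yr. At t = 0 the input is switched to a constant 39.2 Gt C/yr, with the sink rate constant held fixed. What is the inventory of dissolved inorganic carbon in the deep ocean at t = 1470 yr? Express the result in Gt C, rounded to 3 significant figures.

33500 Gt C

Residence time τ = M₀/F₀ = 828.3 yr. The eventual steady state is M_∞ = M₀·(F₁/F₀) = 38600 × 39.2/46.6 = 32470 Gt C.
The anomaly ΔM(t) = M(t) − M_∞ decays as ΔM₀·e^(−t/τ) with ΔM₀ = 38600 − 32470 = 6130 Gt C.
At t = 1470 yr, e^(−t/τ) = e^(−1.775) = 0.1695, so ΔM = 1039 Gt C and M = 32470 + 1039 = 33510 Gt C.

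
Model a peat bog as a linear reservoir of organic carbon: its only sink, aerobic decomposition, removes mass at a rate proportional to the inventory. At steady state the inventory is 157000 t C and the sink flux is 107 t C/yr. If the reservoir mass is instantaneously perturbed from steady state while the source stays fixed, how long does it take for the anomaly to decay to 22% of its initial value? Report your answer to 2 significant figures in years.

2200 yr

For a linear reservoir the anomaly decays as exp(−t/τ) with τ = M/F = 157000/107 = 1467 yr.
exp(−t/τ) = 0.22 ⇒ t = −τ ln(0.22) = 1467 × 1.514 = 2222 yr.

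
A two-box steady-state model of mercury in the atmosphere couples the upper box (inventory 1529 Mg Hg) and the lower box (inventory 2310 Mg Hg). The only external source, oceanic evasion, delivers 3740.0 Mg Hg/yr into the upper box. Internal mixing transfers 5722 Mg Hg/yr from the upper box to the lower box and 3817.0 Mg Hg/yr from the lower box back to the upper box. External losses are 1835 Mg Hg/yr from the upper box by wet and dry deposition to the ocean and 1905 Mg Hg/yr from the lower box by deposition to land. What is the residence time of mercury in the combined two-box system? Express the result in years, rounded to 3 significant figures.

1.03 yr

Treat the two boxes together as one reservoir: the mixing fluxes between them are internal recycling, so τ = ΣM / Σ(external losses).
M_total = 1529 + 2310 = 3839.0 Mg Hg.
ΣF_external_out = 1835 + 1905 = 3740.0 Mg Hg/yr.
τ = M_total / ΣF_ext = 3839.0 / 3740.0 = 1.026 yr.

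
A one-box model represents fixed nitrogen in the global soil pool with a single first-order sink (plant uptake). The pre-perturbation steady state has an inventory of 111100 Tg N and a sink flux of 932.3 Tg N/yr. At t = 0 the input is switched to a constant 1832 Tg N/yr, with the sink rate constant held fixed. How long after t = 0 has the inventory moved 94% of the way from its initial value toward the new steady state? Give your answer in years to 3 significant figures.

τ = M₀/F₀ = 111100/932.3 = 119.2 yr.
The remaining gap fraction is e^(−t/τ); 94% covered ⇒ e^(−t/τ) = 0.0600.
t = −τ ln(0.0600) = 119.2 × 2.813 = 335.3 yr.

335 yr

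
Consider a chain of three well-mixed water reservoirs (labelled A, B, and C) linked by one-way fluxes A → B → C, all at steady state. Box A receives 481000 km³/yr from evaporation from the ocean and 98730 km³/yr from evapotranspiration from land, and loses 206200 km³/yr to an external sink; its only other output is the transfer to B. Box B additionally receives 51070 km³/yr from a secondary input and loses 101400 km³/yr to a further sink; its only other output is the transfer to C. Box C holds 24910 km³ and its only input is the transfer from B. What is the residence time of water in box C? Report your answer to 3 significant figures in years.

0.0771 yr

Box A: F(A→B) = (481000 + 98730) − 206200 = 373530 km³/yr.
Box B: F(B→C) = (373530 + 51070) − 101400 = 323200 km³/yr.
Box C throughput = its input = 323200 km³/yr; τ = 24910 / 323200 = 0.07707 yr.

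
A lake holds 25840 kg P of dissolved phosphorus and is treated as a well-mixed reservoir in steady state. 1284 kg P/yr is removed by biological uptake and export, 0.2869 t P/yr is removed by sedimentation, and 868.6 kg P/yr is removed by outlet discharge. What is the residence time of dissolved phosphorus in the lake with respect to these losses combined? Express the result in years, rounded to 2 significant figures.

11 yr

Convert the sedimentation flux: 0.2869 t P/yr = 286.9 kg P/yr.
Total removal = 1284 + 286.9 + 868.6 = 2439.5 kg P/yr.
τ = M / ΣF_out = 25840 / 2439.5 = 10.59 yr.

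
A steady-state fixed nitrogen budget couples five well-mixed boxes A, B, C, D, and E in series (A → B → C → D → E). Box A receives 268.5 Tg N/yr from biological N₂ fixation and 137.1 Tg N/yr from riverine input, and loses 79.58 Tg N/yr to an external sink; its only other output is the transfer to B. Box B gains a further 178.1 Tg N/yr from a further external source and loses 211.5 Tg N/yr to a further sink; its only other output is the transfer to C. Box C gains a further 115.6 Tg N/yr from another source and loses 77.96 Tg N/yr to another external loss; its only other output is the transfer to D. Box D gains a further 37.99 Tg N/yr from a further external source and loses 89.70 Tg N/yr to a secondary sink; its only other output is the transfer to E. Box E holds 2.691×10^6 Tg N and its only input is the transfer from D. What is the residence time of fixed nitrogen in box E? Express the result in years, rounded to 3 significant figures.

Box A: F(A→B) = (268.5 + 137.1) − 79.58 = 326.02 Tg N/yr.
Box B: F(B→C) = (326.02 + 178.1) − 211.5 = 292.62 Tg N/yr.
Box C: F(C→D) = (292.62 + 115.6) − 77.96 = 330.26 Tg N/yr.
Box D: F(D→E) = (330.26 + 37.99) − 89.70 = 278.55 Tg N/yr.
Box E throughput = its input = 278.55 Tg N/yr; τ = 2.691×10^6 / 278.55 = 9661 yr.

9660 yr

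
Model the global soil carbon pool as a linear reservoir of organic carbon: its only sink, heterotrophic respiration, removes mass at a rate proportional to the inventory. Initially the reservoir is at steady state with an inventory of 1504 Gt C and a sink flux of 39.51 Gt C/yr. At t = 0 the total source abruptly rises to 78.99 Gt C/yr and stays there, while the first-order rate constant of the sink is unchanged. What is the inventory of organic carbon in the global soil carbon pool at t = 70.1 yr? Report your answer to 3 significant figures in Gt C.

τ = M₀/F₀ = 1504/39.51 = 38.07 yr; rate constant k = 1/τ.
New steady state M_∞ = F₁/k = F₁·τ = 78.99 × 38.07 = 3006.9 Gt C.
M(t) = M_∞ + (M₀ − M_∞)·e^(−t/τ); t/τ = 70.1/38.07 = 1.842, so e^(−t/τ) = 0.1586.
M(t) = 3006.9 − 1503 × 0.1586 = 2768.5 Gt C.

2770 Gt C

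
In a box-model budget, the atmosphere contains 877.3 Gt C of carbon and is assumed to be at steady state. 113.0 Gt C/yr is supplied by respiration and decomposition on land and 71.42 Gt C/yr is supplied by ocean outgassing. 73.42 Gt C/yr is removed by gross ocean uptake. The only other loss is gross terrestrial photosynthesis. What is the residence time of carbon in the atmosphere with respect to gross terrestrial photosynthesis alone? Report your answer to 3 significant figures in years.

At steady state ΣF_in = ΣF_out.
ΣF_in = 113.0 + 71.42 = 184.42 Gt C/yr.
Gross terrestrial photosynthesis flux = ΣF_in − (73.42) = 184.42 − 73.42 = 111.0 Gt C/yr.
τ = M / F = 877.3 / 111.0 = 7.904 yr.

7.90 yr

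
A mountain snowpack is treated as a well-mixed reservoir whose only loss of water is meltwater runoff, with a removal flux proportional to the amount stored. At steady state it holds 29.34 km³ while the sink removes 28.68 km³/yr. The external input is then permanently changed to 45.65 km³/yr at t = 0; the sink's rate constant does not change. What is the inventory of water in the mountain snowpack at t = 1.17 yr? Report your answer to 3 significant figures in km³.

The sink rate constant is k = F₀/M₀ = 28.68/29.34 = 0.9775 yr⁻¹.
Solving dM/dt = F₁ − kM with M(0) = M₀ gives M(t) = F₁/k + (M₀ − F₁/k)·e^(−kt).
F₁/k = 45.65/0.9775 = 46.701 km³; kt = 0.9775 × 1.17 = 1.144, e^(−kt) = 0.3186.
M(1.17) = 46.701 + (29.34 − 46.701) × 0.3186 = 46.701 − 5.532 = 41.169 km³.

41.2 km³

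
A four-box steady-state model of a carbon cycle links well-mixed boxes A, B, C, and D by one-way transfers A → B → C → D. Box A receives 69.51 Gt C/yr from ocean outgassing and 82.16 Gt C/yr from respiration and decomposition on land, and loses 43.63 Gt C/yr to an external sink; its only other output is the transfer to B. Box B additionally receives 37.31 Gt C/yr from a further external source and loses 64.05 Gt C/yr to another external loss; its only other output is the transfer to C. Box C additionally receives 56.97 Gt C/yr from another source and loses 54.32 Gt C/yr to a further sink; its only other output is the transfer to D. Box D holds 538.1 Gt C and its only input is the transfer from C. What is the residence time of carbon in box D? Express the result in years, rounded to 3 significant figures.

6.41 yr

Box A: F(A→B) = (69.51 + 82.16) − 43.63 = 108.04 Gt C/yr.
Box B: F(B→C) = (108.04 + 37.31) − 64.05 = 81.300 Gt C/yr.
Box C: F(C→D) = (81.300 + 56.97) − 54.32 = 83.950 Gt C/yr.
Box D throughput = its input = 83.950 Gt C/yr; τ = 538.1 / 83.950 = 6.410 yr.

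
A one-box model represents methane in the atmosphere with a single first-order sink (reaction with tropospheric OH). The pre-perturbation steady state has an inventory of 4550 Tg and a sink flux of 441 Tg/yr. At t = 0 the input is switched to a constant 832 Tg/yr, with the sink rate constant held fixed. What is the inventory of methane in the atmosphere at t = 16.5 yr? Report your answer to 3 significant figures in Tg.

7770 Tg

The sink rate constant is k = F₀/M₀ = 441/4550 = 0.09692 yr⁻¹.
Solving dM/dt = F₁ − kM with M(0) = M₀ gives M(t) = F₁/k + (M₀ − F₁/k)·e^(−kt).
F₁/k = 832/0.09692 = 8584.1 Tg; kt = 0.09692 × 16.5 = 1.599, e^(−kt) = 0.2021.
M(16.5) = 8584.1 + (4550 − 8584.1) × 0.2021 = 8584.1 − 815.1 = 7769.0 Tg.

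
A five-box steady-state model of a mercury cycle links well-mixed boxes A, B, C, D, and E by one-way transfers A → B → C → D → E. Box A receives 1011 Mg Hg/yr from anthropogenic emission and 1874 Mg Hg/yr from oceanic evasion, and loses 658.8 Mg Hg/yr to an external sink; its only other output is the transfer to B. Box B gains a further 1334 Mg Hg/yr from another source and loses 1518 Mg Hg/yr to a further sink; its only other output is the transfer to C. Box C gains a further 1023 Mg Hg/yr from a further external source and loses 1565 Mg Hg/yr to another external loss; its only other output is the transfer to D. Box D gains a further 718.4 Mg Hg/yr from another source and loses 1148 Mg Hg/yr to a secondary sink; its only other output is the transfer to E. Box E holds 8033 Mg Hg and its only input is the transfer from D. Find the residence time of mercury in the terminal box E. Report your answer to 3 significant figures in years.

Box A: F(A→B) = (1011 + 1874) − 658.8 = 2226.2 Mg Hg/yr.
Box B: F(B→C) = (2226.2 + 1334) − 1518 = 2042.2 Mg Hg/yr.
Box C: F(C→D) = (2042.2 + 1023) − 1565 = 1500.2 Mg Hg/yr.
Box D: F(D→E) = (1500.2 + 718.4) − 1148 = 1070.6 Mg Hg/yr.
Box E throughput = its input = 1070.6 Mg Hg/yr; τ = 8033 / 1070.6 = 7.503 yr.

7.50 yr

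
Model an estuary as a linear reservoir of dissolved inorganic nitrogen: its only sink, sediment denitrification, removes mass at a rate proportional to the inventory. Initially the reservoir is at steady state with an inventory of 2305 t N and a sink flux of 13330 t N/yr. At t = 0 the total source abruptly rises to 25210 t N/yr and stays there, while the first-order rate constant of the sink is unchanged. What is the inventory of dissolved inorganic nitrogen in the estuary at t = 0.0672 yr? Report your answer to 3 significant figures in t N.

2970 t N

The sink rate constant is k = F₀/M₀ = 13330/2305 = 5.783 yr⁻¹.
Solving dM/dt = F₁ − kM with M(0) = M₀ gives M(t) = F₁/k + (M₀ − F₁/k)·e^(−kt).
F₁/k = 25210/5.783 = 4359.3 t N; kt = 5.783 × 0.0672 = 0.3886, e^(−kt) = 0.6780.
M(0.0672) = 4359.3 + (2305 − 4359.3) × 0.6780 = 4359.3 − 1393 = 2966.5 t N.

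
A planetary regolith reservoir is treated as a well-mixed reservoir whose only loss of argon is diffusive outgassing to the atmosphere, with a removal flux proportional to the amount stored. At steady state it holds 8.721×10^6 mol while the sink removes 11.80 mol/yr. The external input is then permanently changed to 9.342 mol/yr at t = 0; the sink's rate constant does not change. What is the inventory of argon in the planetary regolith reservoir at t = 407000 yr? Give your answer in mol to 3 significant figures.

7.95×10^6 mol

The sink rate constant is k = F₀/M₀ = 11.80/8.721×10^6 = 1.353×10^-6 yr⁻¹.
Solving dM/dt = F₁ − kM with M(0) = M₀ gives M(t) = F₁/k + (M₀ − F₁/k)·e^(−kt).
F₁/k = 9.342/1.353×10^-6 = 6.9044×10^6 mol; kt = 1.353×10^-6 × 407000 = 0.5507, e^(−kt) = 0.5765.
M(407000) = 6.9044×10^6 + (8.721×10^6 − 6.9044×10^6) × 0.5765 = 6.9044×10^6 + 1.047×10^6 = 7.9517×10^6 mol.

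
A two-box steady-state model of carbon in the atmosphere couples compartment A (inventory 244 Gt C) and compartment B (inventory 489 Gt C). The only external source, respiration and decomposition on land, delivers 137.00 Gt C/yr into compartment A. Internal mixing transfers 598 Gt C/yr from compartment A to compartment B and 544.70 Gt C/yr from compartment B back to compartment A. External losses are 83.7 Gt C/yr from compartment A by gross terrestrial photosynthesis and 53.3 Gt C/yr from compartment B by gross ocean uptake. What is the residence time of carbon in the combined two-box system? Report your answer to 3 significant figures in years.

For the system as a whole, the A↔B exchange is internal and contributes nothing to the throughput; only the external sinks remove mass.
M_total = 244 + 489 = 733.00 Gt C.
ΣF_external_out = 83.7 + 53.3 = 137.00 Gt C/yr.
τ = M_total / ΣF_ext = 733.00 / 137.00 = 5.350 yr.

5.35 yr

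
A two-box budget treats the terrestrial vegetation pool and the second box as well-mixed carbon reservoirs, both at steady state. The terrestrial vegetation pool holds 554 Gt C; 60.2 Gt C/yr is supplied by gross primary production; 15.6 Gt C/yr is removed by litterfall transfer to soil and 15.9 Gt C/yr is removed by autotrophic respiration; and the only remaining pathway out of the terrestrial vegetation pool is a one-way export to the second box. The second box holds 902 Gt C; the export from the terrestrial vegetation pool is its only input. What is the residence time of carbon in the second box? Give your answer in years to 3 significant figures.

Balance the terrestrial vegetation pool: ΣF_in = 60.200 Gt C/yr.
Export to the second box = ΣF_in − (15.6 + 15.9) = 28.700 Gt C/yr.
At steady state the output of the second box equals its input, 28.700 Gt C/yr.
τ = M / F = 902 / 28.700 = 31.43 yr.

31.4 yr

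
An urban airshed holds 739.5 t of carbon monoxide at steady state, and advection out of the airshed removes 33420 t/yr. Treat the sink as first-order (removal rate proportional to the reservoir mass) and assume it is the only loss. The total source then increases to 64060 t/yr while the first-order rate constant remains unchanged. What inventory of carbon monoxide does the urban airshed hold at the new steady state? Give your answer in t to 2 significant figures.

1400 t

Rate constant k = F/M = 33420 / 739.5 = 45.19 yr⁻¹.
At the new steady state, source = k·M_new ⇒ M_new = 64060 / 45.19 = 1417 t.
(Equivalently M_new = M × F_new/F_old = 739.5 × 64060/33420.)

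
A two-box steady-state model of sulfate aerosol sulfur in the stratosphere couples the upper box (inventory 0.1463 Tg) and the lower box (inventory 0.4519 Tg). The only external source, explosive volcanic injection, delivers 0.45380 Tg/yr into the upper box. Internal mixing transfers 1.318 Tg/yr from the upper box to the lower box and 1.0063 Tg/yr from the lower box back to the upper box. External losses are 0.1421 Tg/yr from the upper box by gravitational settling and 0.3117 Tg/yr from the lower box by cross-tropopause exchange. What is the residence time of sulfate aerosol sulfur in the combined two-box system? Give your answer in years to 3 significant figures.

1.32 yr

For the system as a whole, the A↔B exchange is internal and contributes nothing to the throughput; only the external sinks remove mass.
M_total = 0.1463 + 0.4519 = 0.59820 Tg.
ΣF_external_out = 0.1421 + 0.3117 = 0.45380 Tg/yr.
τ = M_total / ΣF_ext = 0.59820 / 0.45380 = 1.318 yr.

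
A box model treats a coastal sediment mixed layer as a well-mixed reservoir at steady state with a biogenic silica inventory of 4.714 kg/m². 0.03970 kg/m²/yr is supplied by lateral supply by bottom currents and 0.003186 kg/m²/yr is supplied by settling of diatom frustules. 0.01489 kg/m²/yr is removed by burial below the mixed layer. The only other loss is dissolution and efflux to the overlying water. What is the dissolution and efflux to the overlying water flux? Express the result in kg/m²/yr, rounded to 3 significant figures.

0.0280 kg/m²/yr

At steady state ΣF_in = ΣF_out.
ΣF_in = 0.03970 + 0.003186 = 0.042886 kg/m²/yr.
Dissolution and efflux to the overlying water flux = ΣF_in − (0.01489) = 0.042886 − 0.01489 = 0.02800 kg/m²/yr.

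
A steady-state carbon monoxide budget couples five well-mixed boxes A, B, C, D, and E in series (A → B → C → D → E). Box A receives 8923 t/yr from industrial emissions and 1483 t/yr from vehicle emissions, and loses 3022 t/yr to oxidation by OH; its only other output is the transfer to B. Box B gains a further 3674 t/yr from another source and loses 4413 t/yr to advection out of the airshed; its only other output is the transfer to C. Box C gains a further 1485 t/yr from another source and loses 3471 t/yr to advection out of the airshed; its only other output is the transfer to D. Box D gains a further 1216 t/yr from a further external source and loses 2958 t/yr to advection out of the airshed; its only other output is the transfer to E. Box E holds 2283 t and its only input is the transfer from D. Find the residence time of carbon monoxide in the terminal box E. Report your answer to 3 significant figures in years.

0.783 yr

Box A: F(A→B) = (8923 + 1483) − 3022 = 7384.0 t/yr.
Box B: F(B→C) = (7384.0 + 3674) − 4413 = 6645.0 t/yr.
Box C: F(C→D) = (6645.0 + 1485) − 3471 = 4659.0 t/yr.
Box D: F(D→E) = (4659.0 + 1216) − 2958 = 2917.0 t/yr.
Box E throughput = its input = 2917.0 t/yr; τ = 2283 / 2917.0 = 0.7827 yr.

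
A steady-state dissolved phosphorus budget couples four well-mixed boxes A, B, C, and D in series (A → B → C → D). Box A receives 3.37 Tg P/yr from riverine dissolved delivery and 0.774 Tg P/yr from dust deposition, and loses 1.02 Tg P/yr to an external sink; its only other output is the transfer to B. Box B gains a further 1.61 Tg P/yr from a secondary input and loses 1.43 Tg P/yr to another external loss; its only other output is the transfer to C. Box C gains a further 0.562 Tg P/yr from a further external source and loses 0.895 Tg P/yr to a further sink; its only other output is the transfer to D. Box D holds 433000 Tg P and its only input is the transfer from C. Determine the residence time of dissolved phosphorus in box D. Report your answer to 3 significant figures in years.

Box A: F(A→B) = (3.37 + 0.774) − 1.02 = 3.1240 Tg P/yr.
Box B: F(B→C) = (3.1240 + 1.61) − 1.43 = 3.3040 Tg P/yr.
Box C: F(C→D) = (3.3040 + 0.562) − 0.895 = 2.9710 Tg P/yr.
Box D throughput = its input = 2.9710 Tg P/yr; τ = 433000 / 2.9710 = 145700 yr.

146000 yr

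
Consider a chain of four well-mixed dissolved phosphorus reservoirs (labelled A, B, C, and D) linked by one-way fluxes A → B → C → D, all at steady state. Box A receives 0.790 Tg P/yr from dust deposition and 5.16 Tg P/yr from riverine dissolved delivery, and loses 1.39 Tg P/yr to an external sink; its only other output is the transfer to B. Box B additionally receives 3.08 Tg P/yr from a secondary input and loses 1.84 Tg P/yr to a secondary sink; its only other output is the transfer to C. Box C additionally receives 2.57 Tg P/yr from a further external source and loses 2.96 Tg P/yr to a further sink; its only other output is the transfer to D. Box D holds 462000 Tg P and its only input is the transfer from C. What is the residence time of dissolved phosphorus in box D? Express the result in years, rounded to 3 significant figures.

85400 yr

Box A: F(A→B) = (0.790 + 5.16) − 1.39 = 4.5600 Tg P/yr.
Box B: F(B→C) = (4.5600 + 3.08) − 1.84 = 5.8000 Tg P/yr.
Box C: F(C→D) = (5.8000 + 2.57) − 2.96 = 5.4100 Tg P/yr.
Box D throughput = its input = 5.4100 Tg P/yr; τ = 462000 / 5.4100 = 85400 yr.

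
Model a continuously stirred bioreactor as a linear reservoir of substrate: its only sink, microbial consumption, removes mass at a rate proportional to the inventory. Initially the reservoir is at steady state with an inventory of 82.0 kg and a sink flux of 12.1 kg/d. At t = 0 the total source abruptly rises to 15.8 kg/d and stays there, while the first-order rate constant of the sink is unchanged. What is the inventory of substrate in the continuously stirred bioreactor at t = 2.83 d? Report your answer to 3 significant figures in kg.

90.6 kg

τ = M₀/F₀ = 82.0/12.1 = 6.777 d; rate constant k = 1/τ.
New steady state M_∞ = F₁/k = F₁·τ = 15.8 × 6.777 = 107.07 kg.
M(t) = M_∞ + (M₀ − M_∞)·e^(−t/τ); t/τ = 2.83/6.777 = 0.4176, so e^(−t/τ) = 0.6586.
M(t) = 107.07 − 25.07 × 0.6586 = 90.560 kg.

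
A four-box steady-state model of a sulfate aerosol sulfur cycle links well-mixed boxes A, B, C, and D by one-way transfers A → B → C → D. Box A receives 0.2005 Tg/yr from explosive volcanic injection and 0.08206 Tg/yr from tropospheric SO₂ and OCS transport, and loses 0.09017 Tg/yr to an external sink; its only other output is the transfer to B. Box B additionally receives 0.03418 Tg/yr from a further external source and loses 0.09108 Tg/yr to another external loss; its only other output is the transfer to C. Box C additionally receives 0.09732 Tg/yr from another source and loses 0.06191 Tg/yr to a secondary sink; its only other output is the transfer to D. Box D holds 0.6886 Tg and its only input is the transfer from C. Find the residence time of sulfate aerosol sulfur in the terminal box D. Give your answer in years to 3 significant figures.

Box A: F(A→B) = (0.2005 + 0.08206) − 0.09017 = 0.19239 Tg/yr.
Box B: F(B→C) = (0.19239 + 0.03418) − 0.09108 = 0.13549 Tg/yr.
Box C: F(C→D) = (0.13549 + 0.09732) − 0.06191 = 0.17090 Tg/yr.
Box D throughput = its input = 0.17090 Tg/yr; τ = 0.6886 / 0.17090 = 4.029 yr.

4.03 yr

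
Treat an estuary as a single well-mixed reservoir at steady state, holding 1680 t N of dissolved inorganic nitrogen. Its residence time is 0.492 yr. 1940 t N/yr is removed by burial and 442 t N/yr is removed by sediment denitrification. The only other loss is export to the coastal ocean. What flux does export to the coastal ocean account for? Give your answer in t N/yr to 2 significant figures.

1000 t N/yr

Total removal F = M/τ = 1680 / 0.492 = 3415 t N/yr.
Export to the coastal ocean = F − (1940 + 442) = 3415 − 2382 = 1033 t N/yr.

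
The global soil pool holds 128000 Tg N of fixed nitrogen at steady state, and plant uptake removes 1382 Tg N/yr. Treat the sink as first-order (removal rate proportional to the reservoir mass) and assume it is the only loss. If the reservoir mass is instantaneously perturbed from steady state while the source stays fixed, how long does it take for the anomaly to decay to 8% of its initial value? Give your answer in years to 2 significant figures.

230 yr

For a linear reservoir the anomaly decays as exp(−t/τ) with τ = M/F = 128000/1382 = 92.62 yr.
exp(−t/τ) = 0.08 ⇒ t = −τ ln(0.08) = 92.62 × 2.526 = 233.9 yr.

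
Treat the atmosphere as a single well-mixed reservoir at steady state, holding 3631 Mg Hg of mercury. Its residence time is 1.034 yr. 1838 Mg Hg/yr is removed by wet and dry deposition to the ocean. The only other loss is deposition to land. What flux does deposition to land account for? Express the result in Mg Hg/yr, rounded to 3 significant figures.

Total removal F = M/τ = 3631 / 1.034 = 3512 Mg Hg/yr.
Deposition to land = F − (1838) = 3512 − 1838 = 1674 Mg Hg/yr.

1670 Mg Hg/yr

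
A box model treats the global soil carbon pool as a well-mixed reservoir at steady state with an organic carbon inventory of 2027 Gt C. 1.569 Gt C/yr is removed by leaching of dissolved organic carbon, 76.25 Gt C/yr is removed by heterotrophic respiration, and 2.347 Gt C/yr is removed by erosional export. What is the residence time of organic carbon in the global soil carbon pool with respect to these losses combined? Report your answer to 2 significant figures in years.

25 yr

Total removal = 1.569 + 76.25 + 2.347 = 80.166 Gt C/yr.
τ = M / ΣF_out = 2027 / 80.166 = 25.29 yr.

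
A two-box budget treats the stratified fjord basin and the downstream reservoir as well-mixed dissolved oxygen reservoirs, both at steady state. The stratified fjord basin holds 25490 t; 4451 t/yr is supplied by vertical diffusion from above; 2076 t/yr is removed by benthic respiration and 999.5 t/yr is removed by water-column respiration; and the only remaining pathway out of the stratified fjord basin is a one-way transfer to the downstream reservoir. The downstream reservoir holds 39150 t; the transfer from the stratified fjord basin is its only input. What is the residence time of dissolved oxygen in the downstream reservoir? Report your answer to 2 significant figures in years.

Balance the stratified fjord basin: ΣF_in = 4451.0 t/yr.
Transfer to the downstream reservoir = ΣF_in − (2076 + 999.5) = 1375.5 t/yr.
At steady state the output of the downstream reservoir equals its input, 1375.5 t/yr.
τ = M / F = 39150 / 1375.5 = 28.46 yr.

28 yr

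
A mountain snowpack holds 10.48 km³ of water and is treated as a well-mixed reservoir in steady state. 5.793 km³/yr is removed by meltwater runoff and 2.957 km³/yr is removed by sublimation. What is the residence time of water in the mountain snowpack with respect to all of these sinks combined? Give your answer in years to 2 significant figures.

Total removal flux = 5.793 + 2.957 = 8.7500 km³/yr.
τ = M / ΣF_out = 10.48 / 8.7500 = 1.198 yr.

1.2 yr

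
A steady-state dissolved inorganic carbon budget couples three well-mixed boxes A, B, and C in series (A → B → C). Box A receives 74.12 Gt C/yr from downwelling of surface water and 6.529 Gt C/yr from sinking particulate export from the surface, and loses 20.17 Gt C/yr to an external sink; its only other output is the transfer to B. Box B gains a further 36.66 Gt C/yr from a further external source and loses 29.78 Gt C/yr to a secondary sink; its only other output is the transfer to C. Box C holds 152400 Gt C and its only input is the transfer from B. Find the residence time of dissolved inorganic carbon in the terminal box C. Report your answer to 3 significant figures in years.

2260 yr

Box A: F(A→B) = (74.12 + 6.529) − 20.17 = 60.479 Gt C/yr.
Box B: F(B→C) = (60.479 + 36.66) − 29.78 = 67.359 Gt C/yr.
Box C throughput = its input = 67.359 Gt C/yr; τ = 152400 / 67.359 = 2263 yr.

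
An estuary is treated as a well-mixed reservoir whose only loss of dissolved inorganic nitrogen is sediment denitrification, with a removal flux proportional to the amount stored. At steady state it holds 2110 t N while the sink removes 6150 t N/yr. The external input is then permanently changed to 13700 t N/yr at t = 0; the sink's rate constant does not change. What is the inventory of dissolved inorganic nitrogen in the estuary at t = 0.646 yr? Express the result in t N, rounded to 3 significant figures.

4310 t N

The sink rate constant is k = F₀/M₀ = 6150/2110 = 2.915 yr⁻¹.
Solving dM/dt = F₁ − kM with M(0) = M₀ gives M(t) = F₁/k + (M₀ − F₁/k)·e^(−kt).
F₁/k = 13700/2.915 = 4700.3 t N; kt = 2.915 × 0.646 = 1.883, e^(−kt) = 0.1521.
M(0.646) = 4700.3 + (2110 − 4700.3) × 0.1521 = 4700.3 − 394.1 = 4306.2 t N.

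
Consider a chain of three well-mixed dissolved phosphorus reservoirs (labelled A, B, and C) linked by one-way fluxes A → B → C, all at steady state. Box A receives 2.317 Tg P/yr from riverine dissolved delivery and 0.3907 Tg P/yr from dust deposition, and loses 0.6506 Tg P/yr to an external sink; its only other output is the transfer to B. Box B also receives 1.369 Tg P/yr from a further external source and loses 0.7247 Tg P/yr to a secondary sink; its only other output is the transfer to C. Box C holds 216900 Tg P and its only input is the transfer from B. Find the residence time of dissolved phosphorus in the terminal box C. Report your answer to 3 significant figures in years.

80300 yr

Box A: F(A→B) = (2.317 + 0.3907) − 0.6506 = 2.0571 Tg P/yr.
Box B: F(B→C) = (2.0571 + 1.369) − 0.7247 = 2.7014 Tg P/yr.
Box C throughput = its input = 2.7014 Tg P/yr; τ = 216900 / 2.7014 = 80290 yr.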